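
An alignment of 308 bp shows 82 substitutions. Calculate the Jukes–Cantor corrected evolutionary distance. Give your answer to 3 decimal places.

p = 82/308 ≈ 0.266234.
d = −(3/4) ln(1 − 4p/3) = −0.75 ln(1 − 0.354979) = −0.75 ln(0.645021)
  = −0.75 × (-0.438472) = 0.328854 substitutions/site.

0.329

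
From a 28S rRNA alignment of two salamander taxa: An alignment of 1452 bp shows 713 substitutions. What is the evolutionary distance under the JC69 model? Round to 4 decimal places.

p = 713/1452 ≈ 0.491047.
d = −(3/4) ln(1 − 4p/3) = −0.75 ln(1 − 0.654729) = −0.75 ln(0.345271)
  = −0.75 × (-1.063426) = 0.797570 substitutions/site.

0.7976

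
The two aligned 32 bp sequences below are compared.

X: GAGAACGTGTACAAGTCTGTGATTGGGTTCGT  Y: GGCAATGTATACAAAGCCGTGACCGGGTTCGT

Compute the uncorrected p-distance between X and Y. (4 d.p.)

The sequences differ at 9 of 32 positions (sites 2, 3, 6, 9, 15, 16, 18, 23, 24).
p = 9/32 = 0.28125 ≈ 0.2813 (to 4 d.p.).

0.2813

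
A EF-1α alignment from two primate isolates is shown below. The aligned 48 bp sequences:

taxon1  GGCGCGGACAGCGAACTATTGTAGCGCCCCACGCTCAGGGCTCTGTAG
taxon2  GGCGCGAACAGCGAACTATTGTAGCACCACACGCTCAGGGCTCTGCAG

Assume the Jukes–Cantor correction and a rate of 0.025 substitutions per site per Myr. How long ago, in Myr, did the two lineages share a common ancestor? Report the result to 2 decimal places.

1.77

The sequences differ at 4 of 48 sites (7, 26, 29, 46), so p = 4/48 ≈ 0.083333.
d = −(3/4) ln(1 − 4p/3) = −0.75 ln(1 − 0.111111) = −0.75 ln(0.888889)
  = −0.75 × (-0.117783) = 0.088337 substitutions/site.
Under a molecular clock d = 2μt, so t = d/(2μ) = 0.088337 / (2 × 0.025) = 1.77 Myr.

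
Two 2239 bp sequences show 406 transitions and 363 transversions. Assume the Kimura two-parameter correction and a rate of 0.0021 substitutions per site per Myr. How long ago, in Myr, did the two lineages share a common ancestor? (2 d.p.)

111.90

P = 406/2239 ≈ 0.181331 and Q = 363/2239 ≈ 0.162126.
Under the Kimura two-parameter model, d = −½ ln(1 − 2P − Q) − ¼ ln(1 − 2Q).
1 − 2P − Q = 0.475212, giving −½ ln(0.475212) = 0.371997.
1 − 2Q = 0.675748, giving −¼ ln(0.675748) = 0.097984.
d = 0.371997 + 0.097984 = 0.469981.
Under a molecular clock d = 2μt, so t = d/(2μ) = 0.469981 / (2 × 0.0021) = 111.90 Myr.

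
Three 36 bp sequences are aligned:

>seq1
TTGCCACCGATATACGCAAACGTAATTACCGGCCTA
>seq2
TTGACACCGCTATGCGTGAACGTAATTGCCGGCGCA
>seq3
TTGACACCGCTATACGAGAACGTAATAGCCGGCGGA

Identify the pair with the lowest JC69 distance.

seq2 and seq3

seq1–seq2: 8/36 differ, p = 0.222, d = 0.264.
seq1–seq3: 8/36 differ, p = 0.222, d = 0.264.
seq2–seq3: 4/36 differ, p = 0.111, d = 0.120.
The smallest distance is between seq2 and seq3.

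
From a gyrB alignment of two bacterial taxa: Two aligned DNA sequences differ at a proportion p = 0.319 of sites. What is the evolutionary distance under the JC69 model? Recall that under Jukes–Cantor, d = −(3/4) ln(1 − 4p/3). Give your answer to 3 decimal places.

0.415

d = −(3/4) ln(1 − 4p/3) = −0.75 ln(1 − 0.425333) = −0.75 ln(0.574667)
  = −0.75 × (-0.553965) = 0.415474 substitutions/site.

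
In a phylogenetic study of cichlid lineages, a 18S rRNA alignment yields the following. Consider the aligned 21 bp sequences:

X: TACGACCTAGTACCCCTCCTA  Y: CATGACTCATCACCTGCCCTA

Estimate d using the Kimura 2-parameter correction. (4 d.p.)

0.7704

Of 21 sites, 7 differences are transitions and 2 are transversions, so P = 7/21 ≈ 0.333333 and Q = 2/21 ≈ 0.095238.
Under the Kimura two-parameter model, d = −½ ln(1 − 2P − Q) − ¼ ln(1 − 2Q).
1 − 2P − Q = 0.238096, giving −½ ln(0.238096) = 0.717541.
1 − 2Q = 0.809524, giving −¼ ln(0.809524) = 0.052827.
d = 0.717541 + 0.052827 = 0.770368.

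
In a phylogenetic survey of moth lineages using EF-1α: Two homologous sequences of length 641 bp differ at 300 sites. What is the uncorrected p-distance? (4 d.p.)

p = 300/641 = 0.468018… ≈ 0.4680 (to 4 d.p.).

0.4680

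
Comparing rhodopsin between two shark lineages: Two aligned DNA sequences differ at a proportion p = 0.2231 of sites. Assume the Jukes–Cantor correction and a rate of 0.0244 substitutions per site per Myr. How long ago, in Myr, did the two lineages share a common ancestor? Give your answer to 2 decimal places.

5.43

d = −(3/4) ln(1 − 4p/3) = −0.75 ln(1 − 0.297467) = −0.75 ln(0.702533)
  = −0.75 × (-0.353063) = 0.264797 substitutions/site.
Under a molecular clock d = 2μt, so t = d/(2μ) = 0.264797 / (2 × 0.0244) = 5.43 Myr.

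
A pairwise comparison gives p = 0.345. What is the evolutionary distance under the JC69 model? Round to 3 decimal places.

d = −(3/4) ln(1 − 4p/3) = −0.75 ln(1 − 0.46) = −0.75 ln(0.54)
  = −0.75 × (-0.616186) = 0.462140 substitutions/site.

0.462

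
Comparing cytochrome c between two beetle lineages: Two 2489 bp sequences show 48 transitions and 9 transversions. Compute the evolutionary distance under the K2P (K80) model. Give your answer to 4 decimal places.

P = 48/2489 ≈ 0.019285 and Q = 9/2489 ≈ 0.003616.
Under the Kimura two-parameter model, d = −½ ln(1 − 2P − Q) − ¼ ln(1 − 2Q).
1 − 2P − Q = 0.957814, giving −½ ln(0.957814) = 0.021551.
1 − 2Q = 0.992768, giving −¼ ln(0.992768) = 0.001815.
d = 0.021551 + 0.001815 = 0.023366.

0.0234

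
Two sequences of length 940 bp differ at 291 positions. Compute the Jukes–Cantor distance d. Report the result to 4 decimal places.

p = 291/940 ≈ 0.309574.
d = −(3/4) ln(1 − 4p/3) = −0.75 ln(1 − 0.412765) = −0.75 ln(0.587235)
  = −0.75 × (-0.532330) = 0.399248 substitutions/site.

0.3992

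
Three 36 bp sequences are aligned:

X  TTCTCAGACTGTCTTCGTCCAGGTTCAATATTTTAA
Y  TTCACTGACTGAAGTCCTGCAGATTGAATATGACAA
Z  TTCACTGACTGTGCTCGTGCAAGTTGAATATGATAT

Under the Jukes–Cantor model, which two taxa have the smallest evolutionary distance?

Y and Z

X–Y: 12/36 differ, p = 0.333, d = 0.441.
X–Z: 10/36 differ, p = 0.278, d = 0.347.
Y–Z: 8/36 differ, p = 0.222, d = 0.264.
The smallest distance is between Y and Z.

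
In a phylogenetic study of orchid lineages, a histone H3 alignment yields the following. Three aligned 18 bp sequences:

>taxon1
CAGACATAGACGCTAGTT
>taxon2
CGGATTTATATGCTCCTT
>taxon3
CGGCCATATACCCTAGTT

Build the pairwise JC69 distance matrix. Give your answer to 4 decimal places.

d(taxon1,taxon2) = 0.5482, d(taxon1,taxon3) = 0.2635, d(taxon2,taxon3) = 0.5482

taxon1–taxon2: 7/18 sites differ → p ≈ 0.388889, d = −0.75 ln(1 − 0.518519) = 0.548166 ≈ 0.5482.
taxon1–taxon3: 4/18 sites differ → p ≈ 0.222222, d = −0.75 ln(1 − 0.296296) = 0.263548 ≈ 0.2635.
taxon2–taxon3: 7/18 sites differ → p ≈ 0.388889, d = −0.75 ln(1 − 0.518519) = 0.548166 ≈ 0.5482.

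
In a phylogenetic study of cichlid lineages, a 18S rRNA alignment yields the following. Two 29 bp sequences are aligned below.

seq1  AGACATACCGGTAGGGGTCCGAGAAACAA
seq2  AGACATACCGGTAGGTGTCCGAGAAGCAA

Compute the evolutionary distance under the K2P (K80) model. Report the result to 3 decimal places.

Of 29 sites, 1 differences are transitions and 1 are transversions, so P = 1/29 ≈ 0.034483 and Q = 1/29 ≈ 0.034483.
Under the Kimura two-parameter model, d = −½ ln(1 − 2P − Q) − ¼ ln(1 − 2Q).
1 − 2P − Q = 0.896551, giving −½ ln(0.896551) = 0.054600.
1 − 2Q = 0.931034, giving −¼ ln(0.931034) = 0.017865.
d = 0.054600 + 0.017865 = 0.072465.

0.072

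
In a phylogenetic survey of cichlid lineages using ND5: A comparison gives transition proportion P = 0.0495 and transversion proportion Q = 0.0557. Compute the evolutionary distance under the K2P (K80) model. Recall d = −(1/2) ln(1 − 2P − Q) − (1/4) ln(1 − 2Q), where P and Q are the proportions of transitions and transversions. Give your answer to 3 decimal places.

Under the Kimura two-parameter model, d = −½ ln(1 − 2P − Q) − ¼ ln(1 − 2Q).
1 − 2P − Q = 0.8453, giving −½ ln(0.8453) = 0.084032.
1 − 2Q = 0.8886, giving −¼ ln(0.8886) = 0.029527.
d = 0.084032 + 0.029527 = 0.113559.

0.114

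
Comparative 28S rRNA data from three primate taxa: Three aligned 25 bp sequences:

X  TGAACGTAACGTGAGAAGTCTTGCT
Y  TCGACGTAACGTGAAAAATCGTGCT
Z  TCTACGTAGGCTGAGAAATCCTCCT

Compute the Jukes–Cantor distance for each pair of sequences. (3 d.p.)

d(X,Y) = 0.233, d(X,Z) = 0.417, d(Y,Z) = 0.351

X–Y: 5/25 sites differ → p = 0.2, d = −0.75 ln(1 − 0.266667) = 0.232617 ≈ 0.233.
X–Z: 8/25 sites differ → p = 0.32, d = −0.75 ln(1 − 0.426667) = 0.417216 ≈ 0.417.
Y–Z: 7/25 sites differ → p = 0.28, d = −0.75 ln(1 − 0.373333) = 0.350505 ≈ 0.351.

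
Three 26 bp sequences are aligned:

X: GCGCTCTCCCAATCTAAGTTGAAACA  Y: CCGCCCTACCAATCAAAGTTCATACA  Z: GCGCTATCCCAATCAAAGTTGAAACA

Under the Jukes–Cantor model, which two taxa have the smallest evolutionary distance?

X–Y: 6/26 differ, p = 0.231, d = 0.276.
X–Z: 2/26 differ, p = 0.077, d = 0.081.
Y–Z: 6/26 differ, p = 0.231, d = 0.276.
The smallest distance is between X and Z.

X and Z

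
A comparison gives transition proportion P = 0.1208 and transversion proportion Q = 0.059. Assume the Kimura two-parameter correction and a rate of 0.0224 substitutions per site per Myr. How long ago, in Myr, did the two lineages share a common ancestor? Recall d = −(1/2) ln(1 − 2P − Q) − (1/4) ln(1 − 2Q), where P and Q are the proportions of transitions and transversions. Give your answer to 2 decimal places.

4.69

Under the Kimura two-parameter model, d = −½ ln(1 − 2P − Q) − ¼ ln(1 − 2Q).
1 − 2P − Q = 0.6994, giving −½ ln(0.6994) = 0.178766.
1 − 2Q = 0.882, giving −¼ ln(0.882) = 0.031391.
d = 0.178766 + 0.031391 = 0.210157.
Under a molecular clock d = 2μt, so t = d/(2μ) = 0.210157 / (2 × 0.0224) = 4.69 Myr.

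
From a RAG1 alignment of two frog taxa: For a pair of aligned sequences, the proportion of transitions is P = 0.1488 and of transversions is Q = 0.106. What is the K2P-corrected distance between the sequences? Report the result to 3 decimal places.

0.318

Under the Kimura two-parameter model, d = −½ ln(1 − 2P − Q) − ¼ ln(1 − 2Q).
1 − 2P − Q = 0.5964, giving −½ ln(0.5964) = 0.258422.
1 − 2Q = 0.788, giving −¼ ln(0.788) = 0.059564.
d = 0.258422 + 0.059564 = 0.317986.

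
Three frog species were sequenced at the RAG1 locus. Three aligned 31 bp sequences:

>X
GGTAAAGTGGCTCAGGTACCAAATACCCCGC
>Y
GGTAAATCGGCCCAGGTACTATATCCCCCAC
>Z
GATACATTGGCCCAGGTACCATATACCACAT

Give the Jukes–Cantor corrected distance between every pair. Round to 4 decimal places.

X–Y: 7/31 sites differ → p ≈ 0.225806, d = −0.75 ln(1 − 0.301075) = 0.268659 ≈ 0.2687.
X–Z: 8/31 sites differ → p ≈ 0.258065, d = −0.75 ln(1 − 0.344087) = 0.316295 ≈ 0.3163.
Y–Z: 7/31 sites differ → p ≈ 0.225806, d = −0.75 ln(1 − 0.301075) = 0.268659 ≈ 0.2687.

d(X,Y) = 0.2687, d(X,Z) = 0.3163, d(Y,Z) = 0.2687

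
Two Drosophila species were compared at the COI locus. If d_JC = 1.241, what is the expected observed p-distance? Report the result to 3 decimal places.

p = (3/4)(1 − e^(−4d/3)) = 0.75 × (1 − e^(-1.654667)) = 0.75 × (1 − 0.191156) = 0.606633.

0.607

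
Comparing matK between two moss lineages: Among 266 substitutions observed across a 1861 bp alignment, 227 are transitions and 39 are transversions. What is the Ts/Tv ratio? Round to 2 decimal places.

5.82

R = 227/39 = 5.820512… ≈ 5.82 (to 2 d.p.).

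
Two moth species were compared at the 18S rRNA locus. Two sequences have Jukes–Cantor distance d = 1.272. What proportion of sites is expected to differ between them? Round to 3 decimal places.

p = (3/4)(1 − e^(−4d/3)) = 0.75 × (1 − e^(-1.696)) = 0.75 × (1 − 0.183416) = 0.612438.

0.612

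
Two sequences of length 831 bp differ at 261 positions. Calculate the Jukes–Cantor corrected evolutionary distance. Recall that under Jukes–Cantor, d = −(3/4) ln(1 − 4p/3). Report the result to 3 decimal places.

p = 261/831 ≈ 0.314079.
d = −(3/4) ln(1 − 4p/3) = −0.75 ln(1 − 0.418772) = −0.75 ln(0.581228)
  = −0.75 × (-0.542612) = 0.406959 substitutions/site.

0.407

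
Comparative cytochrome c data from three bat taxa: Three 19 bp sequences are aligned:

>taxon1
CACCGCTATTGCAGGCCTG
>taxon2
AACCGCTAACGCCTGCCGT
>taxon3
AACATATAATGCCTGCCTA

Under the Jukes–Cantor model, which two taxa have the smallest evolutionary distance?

taxon2 and taxon3

taxon1–taxon2: 7/19 differ, p = 0.368, d = 0.507.
taxon1–taxon3: 8/19 differ, p = 0.421, d = 0.618.
taxon2–taxon3: 6/19 differ, p = 0.316, d = 0.410.
The smallest distance is between taxon2 and taxon3.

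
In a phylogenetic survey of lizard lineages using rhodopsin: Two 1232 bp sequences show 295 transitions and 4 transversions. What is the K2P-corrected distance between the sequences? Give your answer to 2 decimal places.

P = 295/1232 ≈ 0.239448 and Q = 4/1232 ≈ 0.003247.
Under the Kimura two-parameter model, d = −½ ln(1 − 2P − Q) − ¼ ln(1 − 2Q).
1 − 2P − Q = 0.517857, giving −½ ln(0.517857) = 0.329028.
1 − 2Q = 0.993506, giving −¼ ln(0.993506) = 0.001629.
d = 0.329028 + 0.001629 = 0.330657.

0.33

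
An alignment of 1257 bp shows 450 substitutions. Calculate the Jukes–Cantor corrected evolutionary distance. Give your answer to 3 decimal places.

0.487

p = 450/1257 ≈ 0.357995.
d = −(3/4) ln(1 − 4p/3) = −0.75 ln(1 − 0.477327) = −0.75 ln(0.522673)
  = −0.75 × (-0.648799) = 0.486599 substitutions/site.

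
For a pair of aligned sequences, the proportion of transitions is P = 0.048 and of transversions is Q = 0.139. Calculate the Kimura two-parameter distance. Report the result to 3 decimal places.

0.215

Under the Kimura two-parameter model, d = −½ ln(1 − 2P − Q) − ¼ ln(1 − 2Q).
1 − 2P − Q = 0.765, giving −½ ln(0.765) = 0.133940.
1 − 2Q = 0.722, giving −¼ ln(0.722) = 0.081433.
d = 0.133940 + 0.081433 = 0.215373.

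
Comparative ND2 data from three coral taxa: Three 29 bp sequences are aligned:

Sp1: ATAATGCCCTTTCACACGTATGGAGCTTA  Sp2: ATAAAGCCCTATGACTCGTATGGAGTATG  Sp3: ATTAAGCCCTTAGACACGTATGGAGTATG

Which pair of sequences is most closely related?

Sp2 and Sp3

Sp1–Sp2: 7/29 differ, p = 0.241, d = 0.291.
Sp1–Sp3: 7/29 differ, p = 0.241, d = 0.291.
Sp2–Sp3: 4/29 differ, p = 0.138, d = 0.152.
The smallest distance is between Sp2 and Sp3.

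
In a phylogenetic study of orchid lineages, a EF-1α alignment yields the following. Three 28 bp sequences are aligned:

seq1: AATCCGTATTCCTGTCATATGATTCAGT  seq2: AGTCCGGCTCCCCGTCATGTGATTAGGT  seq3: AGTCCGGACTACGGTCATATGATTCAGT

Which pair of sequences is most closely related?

seq1–seq2: 8/28 differ, p = 0.286, d = 0.360.
seq1–seq3: 5/28 differ, p = 0.179, d = 0.204.
seq2–seq3: 8/28 differ, p = 0.286, d = 0.360.
The smallest distance is between seq1 and seq3.

seq1 and seq3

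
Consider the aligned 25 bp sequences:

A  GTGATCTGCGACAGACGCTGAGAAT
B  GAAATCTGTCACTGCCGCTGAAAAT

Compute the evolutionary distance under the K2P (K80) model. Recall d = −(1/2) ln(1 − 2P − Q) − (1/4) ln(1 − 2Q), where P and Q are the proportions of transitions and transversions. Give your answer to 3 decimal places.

Of 25 sites, 3 differences are transitions and 4 are transversions, so P = 3/25 = 0.12 and Q = 4/25 = 0.16.
Under the Kimura two-parameter model, d = −½ ln(1 − 2P − Q) − ¼ ln(1 − 2Q).
1 − 2P − Q = 0.6, giving −½ ln(0.6) = 0.255413.
1 − 2Q = 0.68, giving −¼ ln(0.68) = 0.096416.
d = 0.255413 + 0.096416 = 0.351829.

0.352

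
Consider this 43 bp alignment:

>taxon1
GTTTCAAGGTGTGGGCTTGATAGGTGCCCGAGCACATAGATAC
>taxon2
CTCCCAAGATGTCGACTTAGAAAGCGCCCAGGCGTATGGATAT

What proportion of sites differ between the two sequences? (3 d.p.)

0.395

The sequences differ at 17 of 43 positions.
p = 17/43 = 0.395348… ≈ 0.395 (to 3 d.p.).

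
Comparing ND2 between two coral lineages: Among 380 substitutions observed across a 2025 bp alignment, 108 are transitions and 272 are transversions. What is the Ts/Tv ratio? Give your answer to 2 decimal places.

R = 108/272 = 0.397058… ≈ 0.40 (to 2 d.p.).

0.40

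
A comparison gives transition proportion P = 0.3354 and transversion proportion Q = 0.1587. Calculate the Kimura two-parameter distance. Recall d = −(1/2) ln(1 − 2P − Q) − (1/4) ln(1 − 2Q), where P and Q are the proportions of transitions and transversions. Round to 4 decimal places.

Under the Kimura two-parameter model, d = −½ ln(1 − 2P − Q) − ¼ ln(1 − 2Q).
1 − 2P − Q = 0.1705, giving −½ ln(0.1705) = 0.884510.
1 − 2Q = 0.6826, giving −¼ ln(0.6826) = 0.095462.
d = 0.884510 + 0.095462 = 0.979972.

0.9800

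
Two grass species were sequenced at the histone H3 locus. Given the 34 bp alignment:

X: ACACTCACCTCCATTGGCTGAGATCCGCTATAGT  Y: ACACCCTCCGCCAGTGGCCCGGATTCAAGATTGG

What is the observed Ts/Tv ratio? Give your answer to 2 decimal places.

0.63

Transitions are A↔G and C↔T; transversions are all other mismatches.
Transitions: 5. Transversions: 8.
R = 5/8 = 0.625 ≈ 0.63 (to 2 d.p.).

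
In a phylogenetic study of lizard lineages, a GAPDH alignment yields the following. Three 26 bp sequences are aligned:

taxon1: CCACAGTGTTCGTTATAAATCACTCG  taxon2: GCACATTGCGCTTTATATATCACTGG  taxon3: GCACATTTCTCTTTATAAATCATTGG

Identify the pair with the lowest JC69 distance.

taxon2 and taxon3

taxon1–taxon2: 7/26 differ, p = 0.269, d = 0.334.
taxon1–taxon3: 7/26 differ, p = 0.269, d = 0.334.
taxon2–taxon3: 4/26 differ, p = 0.154, d = 0.172.
The smallest distance is between taxon2 and taxon3.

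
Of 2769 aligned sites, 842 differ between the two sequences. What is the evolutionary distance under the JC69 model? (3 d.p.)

0.390

p = 842/2769 ≈ 0.304081.
d = −(3/4) ln(1 − 4p/3) = −0.75 ln(1 − 0.405441) = −0.75 ln(0.594559)
  = −0.75 × (-0.519935) = 0.389951 substitutions/site.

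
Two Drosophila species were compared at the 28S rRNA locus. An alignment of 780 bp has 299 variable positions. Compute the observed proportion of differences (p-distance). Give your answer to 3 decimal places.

p = 299/780 = 0.383333… ≈ 0.383 (to 3 d.p.).

0.383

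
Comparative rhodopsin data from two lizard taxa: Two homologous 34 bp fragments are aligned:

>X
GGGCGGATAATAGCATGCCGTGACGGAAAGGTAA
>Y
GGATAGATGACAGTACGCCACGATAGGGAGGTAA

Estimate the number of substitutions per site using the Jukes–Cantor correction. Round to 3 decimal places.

0.535

The sequences differ at 13 of 34 sites, so p = 13/34 ≈ 0.382353.
d = −(3/4) ln(1 − 4p/3) = −0.75 ln(1 − 0.509804) = −0.75 ln(0.490196)
  = −0.75 × (-0.712950) = 0.534713 substitutions/site.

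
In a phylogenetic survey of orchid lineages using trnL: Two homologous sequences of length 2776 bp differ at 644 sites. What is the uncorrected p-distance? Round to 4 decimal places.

p = 644/2776 = 0.231988… ≈ 0.2320 (to 4 d.p.).

0.2320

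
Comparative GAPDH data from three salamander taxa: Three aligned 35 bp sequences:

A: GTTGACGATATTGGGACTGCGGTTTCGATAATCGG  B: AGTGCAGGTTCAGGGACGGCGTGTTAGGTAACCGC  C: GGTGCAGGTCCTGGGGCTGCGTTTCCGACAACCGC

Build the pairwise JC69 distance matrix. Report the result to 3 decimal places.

d(A,B) = 0.635, d(A,C) = 0.458, d(B,C) = 0.360

A–B: 15/35 sites differ → p ≈ 0.428571, d = −0.75 ln(1 − 0.571428) = 0.635472 ≈ 0.635.
A–C: 12/35 sites differ → p ≈ 0.342857, d = −0.75 ln(1 − 0.457143) = 0.458182 ≈ 0.458.
B–C: 10/35 sites differ → p ≈ 0.285714, d = −0.75 ln(1 − 0.380952) = 0.359679 ≈ 0.360.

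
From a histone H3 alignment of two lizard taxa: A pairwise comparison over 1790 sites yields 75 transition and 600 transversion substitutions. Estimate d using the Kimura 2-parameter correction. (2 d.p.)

P = 75/1790 ≈ 0.041899 and Q = 600/1790 ≈ 0.335196.
Under the Kimura two-parameter model, d = −½ ln(1 − 2P − Q) − ¼ ln(1 − 2Q).
1 − 2P − Q = 0.581006, giving −½ ln(0.581006) = 0.271497.
1 − 2Q = 0.329608, giving −¼ ln(0.329608) = 0.277463.
d = 0.271497 + 0.277463 = 0.548960.

0.55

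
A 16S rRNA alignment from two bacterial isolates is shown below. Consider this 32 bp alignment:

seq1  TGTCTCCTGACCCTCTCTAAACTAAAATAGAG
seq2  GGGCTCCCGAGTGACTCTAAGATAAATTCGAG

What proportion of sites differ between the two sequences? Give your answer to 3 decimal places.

The sequences differ at 11 of 32 positions.
p = 11/32 = 0.34375 ≈ 0.344 (to 3 d.p.).

0.344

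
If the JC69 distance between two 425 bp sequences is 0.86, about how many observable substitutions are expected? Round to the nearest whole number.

Invert JC69: p = (3/4)(1 − e^(−4d/3)) = 0.75 × (1 − e^(-1.146667)) = 0.75 × (1 − 0.317694) = 0.511730.
Expected differing sites = pL ≈ 0.511730 × 425 = 217.48525 ≈ 217.

217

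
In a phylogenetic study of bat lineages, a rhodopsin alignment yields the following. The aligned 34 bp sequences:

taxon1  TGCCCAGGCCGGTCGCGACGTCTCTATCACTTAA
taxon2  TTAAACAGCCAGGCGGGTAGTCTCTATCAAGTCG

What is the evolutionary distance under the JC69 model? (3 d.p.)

0.665

The sequences differ at 15 of 34 sites, so p = 15/34 ≈ 0.441176.
d = −(3/4) ln(1 − 4p/3) = −0.75 ln(1 − 0.588235) = −0.75 ln(0.411765)
  = −0.75 × (-0.887302) = 0.665477 substitutions/site.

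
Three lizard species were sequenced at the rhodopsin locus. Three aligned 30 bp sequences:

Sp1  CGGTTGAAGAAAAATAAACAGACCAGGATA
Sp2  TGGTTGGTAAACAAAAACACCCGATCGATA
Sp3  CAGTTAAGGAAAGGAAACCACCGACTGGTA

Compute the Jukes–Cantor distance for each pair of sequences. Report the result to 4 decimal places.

Sp1–Sp2: 15/30 sites differ → p = 0.5, d = −0.75 ln(1 − 0.666667) = 0.823960 ≈ 0.8240.
Sp1–Sp3: 14/30 sites differ → p ≈ 0.466667, d = −0.75 ln(1 − 0.622223) = 0.730088 ≈ 0.7301.
Sp2–Sp3: 14/30 sites differ → p ≈ 0.466667, d = −0.75 ln(1 − 0.622223) = 0.730088 ≈ 0.7301.

d(Sp1,Sp2) = 0.8240, d(Sp1,Sp3) = 0.7301, d(Sp2,Sp3) = 0.7301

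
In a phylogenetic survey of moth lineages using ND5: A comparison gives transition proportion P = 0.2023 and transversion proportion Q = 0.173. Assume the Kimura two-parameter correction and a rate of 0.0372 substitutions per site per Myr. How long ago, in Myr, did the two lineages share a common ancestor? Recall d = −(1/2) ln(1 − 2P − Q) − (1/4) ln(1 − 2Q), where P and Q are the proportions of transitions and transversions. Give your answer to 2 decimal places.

Under the Kimura two-parameter model, d = −½ ln(1 − 2P − Q) − ¼ ln(1 − 2Q).
1 − 2P − Q = 0.4224, giving −½ ln(0.4224) = 0.430901.
1 − 2Q = 0.654, giving −¼ ln(0.654) = 0.106162.
d = 0.430901 + 0.106162 = 0.537063.
Under a molecular clock d = 2μt, so t = d/(2μ) = 0.537063 / (2 × 0.0372) = 7.22 Myr.

7.22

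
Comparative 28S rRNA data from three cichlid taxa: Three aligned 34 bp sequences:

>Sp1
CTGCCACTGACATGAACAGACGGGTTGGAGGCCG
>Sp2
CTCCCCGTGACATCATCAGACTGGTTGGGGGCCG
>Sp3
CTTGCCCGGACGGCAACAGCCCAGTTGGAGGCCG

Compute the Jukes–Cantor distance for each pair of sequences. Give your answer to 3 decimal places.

Sp1–Sp2: 7/34 sites differ → p ≈ 0.205882, d = −0.75 ln(1 − 0.274509) = 0.240680 ≈ 0.241.
Sp1–Sp3: 10/34 sites differ → p ≈ 0.294118, d = −0.75 ln(1 − 0.392157) = 0.373379 ≈ 0.373.
Sp2–Sp3: 11/34 sites differ → p ≈ 0.323529, d = −0.75 ln(1 − 0.431372) = 0.423397 ≈ 0.423.

d(Sp1,Sp2) = 0.241, d(Sp1,Sp3) = 0.373, d(Sp2,Sp3) = 0.423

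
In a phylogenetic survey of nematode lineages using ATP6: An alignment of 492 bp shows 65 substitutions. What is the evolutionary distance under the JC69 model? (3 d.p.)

0.145

p = 65/492 ≈ 0.132114.
d = −(3/4) ln(1 − 4p/3) = −0.75 ln(1 − 0.176152) = −0.75 ln(0.823848)
  = −0.75 × (-0.193769) = 0.145327 substitutions/site.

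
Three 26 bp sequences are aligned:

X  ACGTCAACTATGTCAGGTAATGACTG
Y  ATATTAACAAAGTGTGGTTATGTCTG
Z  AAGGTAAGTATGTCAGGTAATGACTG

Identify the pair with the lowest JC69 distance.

X and Z

X–Y: 9/26 differ, p = 0.346, d = 0.464.
X–Z: 4/26 differ, p = 0.154, d = 0.172.
Y–Z: 10/26 differ, p = 0.385, d = 0.539.
The smallest distance is between X and Z.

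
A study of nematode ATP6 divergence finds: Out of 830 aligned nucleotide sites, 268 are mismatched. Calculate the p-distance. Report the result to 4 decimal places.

p = 268/830 = 0.322891… ≈ 0.3229 (to 4 d.p.).

0.3229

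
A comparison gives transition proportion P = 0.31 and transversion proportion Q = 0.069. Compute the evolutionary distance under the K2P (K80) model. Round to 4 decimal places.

Under the Kimura two-parameter model, d = −½ ln(1 − 2P − Q) − ¼ ln(1 − 2Q).
1 − 2P − Q = 0.311, giving −½ ln(0.311) = 0.583981.
1 − 2Q = 0.862, giving −¼ ln(0.862) = 0.037125.
d = 0.583981 + 0.037125 = 0.621106.

0.6211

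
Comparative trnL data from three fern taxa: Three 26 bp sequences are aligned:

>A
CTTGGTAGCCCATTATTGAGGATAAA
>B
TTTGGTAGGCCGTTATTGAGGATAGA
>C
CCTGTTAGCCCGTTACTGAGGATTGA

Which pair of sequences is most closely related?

A–B: 4/26 differ, p = 0.154, d = 0.172.
A–C: 6/26 differ, p = 0.231, d = 0.276.
B–C: 6/26 differ, p = 0.231, d = 0.276.
The smallest distance is between A and B.

A and B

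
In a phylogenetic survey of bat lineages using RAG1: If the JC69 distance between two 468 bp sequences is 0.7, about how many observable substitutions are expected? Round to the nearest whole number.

213

Invert JC69: p = (3/4)(1 − e^(−4d/3)) = 0.75 × (1 − e^(-0.933333)) = 0.75 × (1 − 0.393241) = 0.455069.
Expected differing sites = pL ≈ 0.455069 × 468 = 212.972292 ≈ 213.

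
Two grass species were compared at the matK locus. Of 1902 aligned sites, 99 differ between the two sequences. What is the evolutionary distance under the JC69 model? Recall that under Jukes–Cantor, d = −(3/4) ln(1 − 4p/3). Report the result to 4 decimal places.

0.0539

p = 99/1902 ≈ 0.05205.
d = −(3/4) ln(1 − 4p/3) = −0.75 ln(1 − 0.0694) = −0.75 ln(0.9306)
  = −0.75 × (-0.071926) = 0.053945 substitutions/site.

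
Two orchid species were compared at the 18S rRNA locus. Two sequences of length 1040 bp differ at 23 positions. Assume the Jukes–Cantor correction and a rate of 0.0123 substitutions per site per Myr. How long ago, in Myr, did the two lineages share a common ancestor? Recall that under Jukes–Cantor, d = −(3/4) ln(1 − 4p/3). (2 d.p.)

p = 23/1040 ≈ 0.022115.
d = −(3/4) ln(1 − 4p/3) = −0.75 ln(1 − 0.029487) = −0.75 ln(0.970513)
  = −0.75 × (-0.029930) = 0.022448 substitutions/site.
Under a molecular clock d = 2μt, so t = d/(2μ) = 0.022448 / (2 × 0.0123) = 0.91 Myr.

0.91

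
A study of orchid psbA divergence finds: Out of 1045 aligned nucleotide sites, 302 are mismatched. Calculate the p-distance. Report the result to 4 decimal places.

0.2890

p = 302/1045 = 0.288995… ≈ 0.2890 (to 4 d.p.).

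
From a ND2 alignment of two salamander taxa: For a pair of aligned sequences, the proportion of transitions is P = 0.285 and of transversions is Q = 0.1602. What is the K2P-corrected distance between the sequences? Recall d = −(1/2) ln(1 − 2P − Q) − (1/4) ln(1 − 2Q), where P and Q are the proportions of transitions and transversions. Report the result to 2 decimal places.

0.75

Under the Kimura two-parameter model, d = −½ ln(1 − 2P − Q) − ¼ ln(1 − 2Q).
1 − 2P − Q = 0.2698, giving −½ ln(0.2698) = 0.655037.
1 − 2Q = 0.6796, giving −¼ ln(0.6796) = 0.096563.
d = 0.655037 + 0.096563 = 0.751600.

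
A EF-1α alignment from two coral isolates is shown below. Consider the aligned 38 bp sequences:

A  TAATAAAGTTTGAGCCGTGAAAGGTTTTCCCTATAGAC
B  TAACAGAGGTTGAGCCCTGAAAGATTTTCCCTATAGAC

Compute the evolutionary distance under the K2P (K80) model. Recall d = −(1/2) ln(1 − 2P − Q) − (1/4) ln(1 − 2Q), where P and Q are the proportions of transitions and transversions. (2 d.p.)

0.15

Of 38 sites, 3 differences are transitions and 2 are transversions, so P = 3/38 ≈ 0.078947 and Q = 2/38 ≈ 0.052632.
Under the Kimura two-parameter model, d = −½ ln(1 − 2P − Q) − ¼ ln(1 − 2Q).
1 − 2P − Q = 0.789474, giving −½ ln(0.789474) = 0.118194.
1 − 2Q = 0.894736, giving −¼ ln(0.894736) = 0.027807.
d = 0.118194 + 0.027807 = 0.146001.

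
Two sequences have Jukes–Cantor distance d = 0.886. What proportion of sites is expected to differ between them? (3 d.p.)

0.520

p = (3/4)(1 − e^(−4d/3)) = 0.75 × (1 − e^(-1.181333)) = 0.75 × (1 − 0.306869) = 0.519848.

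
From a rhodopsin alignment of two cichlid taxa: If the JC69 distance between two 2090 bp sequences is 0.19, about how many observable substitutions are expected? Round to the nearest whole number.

Invert JC69: p = (3/4)(1 − e^(−4d/3)) = 0.75 × (1 − e^(-0.253333)) = 0.75 × (1 − 0.776209) = 0.167843.
Expected differing sites = pL ≈ 0.167843 × 2090 = 350.79187 ≈ 351.

351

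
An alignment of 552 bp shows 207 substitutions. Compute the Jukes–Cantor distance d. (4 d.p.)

p = 207/552 = 0.375.
d = −(3/4) ln(1 − 4p/3) = −0.75 ln(1 − 0.5) = −0.75 ln(0.5)
  = −0.75 × (-0.693147) = 0.519860 substitutions/site.

0.5199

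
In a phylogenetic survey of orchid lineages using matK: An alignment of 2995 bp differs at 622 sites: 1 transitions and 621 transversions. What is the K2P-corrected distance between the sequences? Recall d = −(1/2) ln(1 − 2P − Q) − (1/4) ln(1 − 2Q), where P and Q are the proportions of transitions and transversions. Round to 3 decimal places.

0.251

P = 1/2995 ≈ 0.000334 and Q = 621/2995 ≈ 0.207346.
Under the Kimura two-parameter model, d = −½ ln(1 − 2P − Q) − ¼ ln(1 − 2Q).
1 − 2P − Q = 0.791986, giving −½ ln(0.791986) = 0.116606.
1 − 2Q = 0.585308, giving −¼ ln(0.585308) = 0.133904.
d = 0.116606 + 0.133904 = 0.250510.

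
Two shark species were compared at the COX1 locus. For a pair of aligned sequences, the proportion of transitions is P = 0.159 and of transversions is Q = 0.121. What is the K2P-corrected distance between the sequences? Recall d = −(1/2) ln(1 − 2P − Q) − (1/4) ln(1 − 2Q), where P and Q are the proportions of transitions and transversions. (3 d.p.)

0.358

Under the Kimura two-parameter model, d = −½ ln(1 − 2P − Q) − ¼ ln(1 − 2Q).
1 − 2P − Q = 0.561, giving −½ ln(0.561) = 0.289017.
1 − 2Q = 0.758, giving −¼ ln(0.758) = 0.069268.
d = 0.289017 + 0.069268 = 0.358285.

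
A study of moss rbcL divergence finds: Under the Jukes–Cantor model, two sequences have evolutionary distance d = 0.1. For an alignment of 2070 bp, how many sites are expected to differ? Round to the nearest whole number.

Invert JC69: p = (3/4)(1 − e^(−4d/3)) = 0.75 × (1 − e^(-0.133333)) = 0.75 × (1 − 0.875174) = 0.093620.
Expected differing sites = pL ≈ 0.093620 × 2070 = 193.7934 ≈ 194.

194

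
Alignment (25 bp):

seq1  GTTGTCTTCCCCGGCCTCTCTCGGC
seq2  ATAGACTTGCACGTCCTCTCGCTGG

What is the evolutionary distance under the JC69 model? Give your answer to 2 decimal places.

0.49

The sequences differ at 9 of 25 sites (1, 3, 5, 9, 11, 14, 21, 23, 25), so p = 9/25 = 0.36.
d = −(3/4) ln(1 − 4p/3) = −0.75 ln(1 − 0.48) = −0.75 ln(0.52)
  = −0.75 × (-0.653926) = 0.490445 substitutions/site.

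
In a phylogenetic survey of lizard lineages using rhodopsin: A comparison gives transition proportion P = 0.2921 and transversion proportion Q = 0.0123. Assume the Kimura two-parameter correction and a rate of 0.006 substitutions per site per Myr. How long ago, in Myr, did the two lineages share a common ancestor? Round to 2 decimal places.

Under the Kimura two-parameter model, d = −½ ln(1 − 2P − Q) − ¼ ln(1 − 2Q).
1 − 2P − Q = 0.4035, giving −½ ln(0.4035) = 0.453789.
1 − 2Q = 0.9754, giving −¼ ln(0.9754) = 0.006227.
d = 0.453789 + 0.006227 = 0.460016.
Under a molecular clock d = 2μt, so t = d/(2μ) = 0.460016 / (2 × 0.006) = 38.33 Myr.

38.33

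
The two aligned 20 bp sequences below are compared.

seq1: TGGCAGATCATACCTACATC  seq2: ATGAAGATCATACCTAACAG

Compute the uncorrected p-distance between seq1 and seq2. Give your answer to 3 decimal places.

The sequences differ at 7 of 20 positions (sites 1, 2, 4, 17, 18, 19, 20).
p = 7/20 = 0.350.

0.350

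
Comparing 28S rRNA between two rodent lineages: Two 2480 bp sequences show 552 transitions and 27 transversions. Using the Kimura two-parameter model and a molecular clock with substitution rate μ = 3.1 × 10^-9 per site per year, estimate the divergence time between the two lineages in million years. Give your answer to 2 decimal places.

49.99

P = 552/2480 ≈ 0.222581 and Q = 27/2480 ≈ 0.010887.
Under the Kimura two-parameter model, d = −½ ln(1 − 2P − Q) − ¼ ln(1 − 2Q).
1 − 2P − Q = 0.543951, giving −½ ln(0.543951) = 0.304448.
1 − 2Q = 0.978226, giving −¼ ln(0.978226) = 0.005504.
d = 0.304448 + 0.005504 = 0.309952.
Under a molecular clock d = 2μt, so t = d/(2μ) = 0.309952 / (2 × 3.1 × 10^-9) = 49.99 million years.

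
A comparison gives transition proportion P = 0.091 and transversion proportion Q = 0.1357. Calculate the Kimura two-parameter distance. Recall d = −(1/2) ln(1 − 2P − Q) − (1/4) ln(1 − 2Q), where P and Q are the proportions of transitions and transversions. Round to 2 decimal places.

0.27

Under the Kimura two-parameter model, d = −½ ln(1 − 2P − Q) − ¼ ln(1 − 2Q).
1 − 2P − Q = 0.6823, giving −½ ln(0.6823) = 0.191143.
1 − 2Q = 0.7286, giving −¼ ln(0.7286) = 0.079158.
d = 0.191143 + 0.079158 = 0.270301.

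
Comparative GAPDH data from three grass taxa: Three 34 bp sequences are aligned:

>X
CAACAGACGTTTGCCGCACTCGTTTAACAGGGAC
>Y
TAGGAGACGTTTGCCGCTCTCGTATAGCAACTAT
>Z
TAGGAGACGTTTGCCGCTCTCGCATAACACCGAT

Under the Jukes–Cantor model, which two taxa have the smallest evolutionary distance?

X–Y: 10/34 differ, p = 0.294, d = 0.373.
X–Z: 9/34 differ, p = 0.265, d = 0.326.
Y–Z: 4/34 differ, p = 0.118, d = 0.128.
The smallest distance is between Y and Z.

Y and Z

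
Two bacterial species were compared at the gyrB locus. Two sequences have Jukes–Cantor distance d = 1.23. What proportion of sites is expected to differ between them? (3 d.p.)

p = (3/4)(1 − e^(−4d/3)) = 0.75 × (1 − e^(-1.64)) = 0.75 × (1 − 0.193980) = 0.604515.

0.605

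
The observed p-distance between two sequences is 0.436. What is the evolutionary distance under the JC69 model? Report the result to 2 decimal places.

0.65

d = −(3/4) ln(1 − 4p/3) = −0.75 ln(1 − 0.581333) = −0.75 ln(0.418667)
  = −0.75 × (-0.870679) = 0.653009 substitutions/site.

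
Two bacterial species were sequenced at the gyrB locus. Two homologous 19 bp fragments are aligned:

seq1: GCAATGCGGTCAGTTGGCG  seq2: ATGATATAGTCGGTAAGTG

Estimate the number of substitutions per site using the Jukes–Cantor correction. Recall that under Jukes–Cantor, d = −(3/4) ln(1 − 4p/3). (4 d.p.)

0.9074

The sequences differ at 10 of 19 sites (1, 2, 3, 6, 7, 8, 12, 15, 16, 18), so p = 10/19 ≈ 0.526316.
d = −(3/4) ln(1 − 4p/3) = −0.75 ln(1 − 0.701755) = −0.75 ln(0.298245)
  = −0.75 × (-1.209840) = 0.907380 substitutions/site.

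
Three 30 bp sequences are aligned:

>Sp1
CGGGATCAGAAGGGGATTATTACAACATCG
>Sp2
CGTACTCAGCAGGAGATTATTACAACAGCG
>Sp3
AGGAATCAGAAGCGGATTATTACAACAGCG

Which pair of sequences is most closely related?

Sp1 and Sp3

Sp1–Sp2: 6/30 differ, p = 0.200, d = 0.233.
Sp1–Sp3: 4/30 differ, p = 0.133, d = 0.147.
Sp2–Sp3: 6/30 differ, p = 0.200, d = 0.233.
The smallest distance is between Sp1 and Sp3.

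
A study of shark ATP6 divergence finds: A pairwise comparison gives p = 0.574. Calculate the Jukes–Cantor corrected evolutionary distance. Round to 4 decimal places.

d = −(3/4) ln(1 − 4p/3) = −0.75 ln(1 − 0.765333) = −0.75 ln(0.234667)
  = −0.75 × (-1.449588) = 1.087191 substitutions/site.

1.0872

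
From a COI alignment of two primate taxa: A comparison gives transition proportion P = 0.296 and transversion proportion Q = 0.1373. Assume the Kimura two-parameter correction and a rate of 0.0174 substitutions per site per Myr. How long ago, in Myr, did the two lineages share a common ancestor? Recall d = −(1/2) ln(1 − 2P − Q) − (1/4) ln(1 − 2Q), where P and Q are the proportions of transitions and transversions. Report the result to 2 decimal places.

Under the Kimura two-parameter model, d = −½ ln(1 − 2P − Q) − ¼ ln(1 − 2Q).
1 − 2P − Q = 0.2707, giving −½ ln(0.2707) = 0.653372.
1 − 2Q = 0.7254, giving −¼ ln(0.7254) = 0.080258.
d = 0.653372 + 0.080258 = 0.733630.
Under a molecular clock d = 2μt, so t = d/(2μ) = 0.733630 / (2 × 0.0174) = 21.08 Myr.

21.08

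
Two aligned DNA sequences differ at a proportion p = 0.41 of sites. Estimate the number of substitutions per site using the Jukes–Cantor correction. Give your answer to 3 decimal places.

d = −(3/4) ln(1 − 4p/3) = −0.75 ln(1 − 0.546667) = −0.75 ln(0.453333)
  = −0.75 × (-0.791128) = 0.593346 substitutions/site.

0.593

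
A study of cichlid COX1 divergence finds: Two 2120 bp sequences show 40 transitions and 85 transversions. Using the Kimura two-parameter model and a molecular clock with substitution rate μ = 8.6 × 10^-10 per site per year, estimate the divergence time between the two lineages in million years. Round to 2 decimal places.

P = 40/2120 ≈ 0.018868 and Q = 85/2120 ≈ 0.040094.
Under the Kimura two-parameter model, d = −½ ln(1 − 2P − Q) − ¼ ln(1 − 2Q).
1 − 2P − Q = 0.92217, giving −½ ln(0.92217) = 0.040513.
1 − 2Q = 0.919812, giving −¼ ln(0.919812) = 0.020896.
d = 0.040513 + 0.020896 = 0.061409.
Under a molecular clock d = 2μt, so t = d/(2μ) = 0.061409 / (2 × 8.6 × 10^-10) = 35.70 million years.

35.70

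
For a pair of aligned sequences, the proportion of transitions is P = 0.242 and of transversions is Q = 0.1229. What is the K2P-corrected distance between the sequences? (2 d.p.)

Under the Kimura two-parameter model, d = −½ ln(1 − 2P − Q) − ¼ ln(1 − 2Q).
1 − 2P − Q = 0.3931, giving −½ ln(0.3931) = 0.466846.
1 − 2Q = 0.7542, giving −¼ ln(0.7542) = 0.070524.
d = 0.466846 + 0.070524 = 0.537370.

0.54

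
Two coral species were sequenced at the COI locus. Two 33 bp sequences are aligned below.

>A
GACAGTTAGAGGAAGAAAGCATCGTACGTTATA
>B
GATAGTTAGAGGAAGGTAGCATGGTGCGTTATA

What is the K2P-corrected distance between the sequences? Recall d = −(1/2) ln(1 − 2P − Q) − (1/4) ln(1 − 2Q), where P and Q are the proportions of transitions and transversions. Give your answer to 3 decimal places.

0.171

Of 33 sites, 3 differences are transitions and 2 are transversions, so P = 3/33 ≈ 0.090909 and Q = 2/33 ≈ 0.060606.
Under the Kimura two-parameter model, d = −½ ln(1 − 2P − Q) − ¼ ln(1 − 2Q).
1 − 2P − Q = 0.757576, giving −½ ln(0.757576) = 0.138816.
1 − 2Q = 0.878788, giving −¼ ln(0.878788) = 0.032303.
d = 0.138816 + 0.032303 = 0.171119.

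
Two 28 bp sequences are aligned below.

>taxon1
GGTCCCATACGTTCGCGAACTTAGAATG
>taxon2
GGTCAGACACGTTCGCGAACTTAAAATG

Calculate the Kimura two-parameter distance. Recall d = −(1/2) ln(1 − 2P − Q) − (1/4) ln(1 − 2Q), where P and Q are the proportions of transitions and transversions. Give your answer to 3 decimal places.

0.159

Of 28 sites, 2 differences are transitions and 2 are transversions, so P = 2/28 ≈ 0.071429 and Q = 2/28 ≈ 0.071429.
Under the Kimura two-parameter model, d = −½ ln(1 − 2P − Q) − ¼ ln(1 − 2Q).
1 − 2P − Q = 0.785713, giving −½ ln(0.785713) = 0.120582.
1 − 2Q = 0.857142, giving −¼ ln(0.857142) = 0.038538.
d = 0.120582 + 0.038538 = 0.159120.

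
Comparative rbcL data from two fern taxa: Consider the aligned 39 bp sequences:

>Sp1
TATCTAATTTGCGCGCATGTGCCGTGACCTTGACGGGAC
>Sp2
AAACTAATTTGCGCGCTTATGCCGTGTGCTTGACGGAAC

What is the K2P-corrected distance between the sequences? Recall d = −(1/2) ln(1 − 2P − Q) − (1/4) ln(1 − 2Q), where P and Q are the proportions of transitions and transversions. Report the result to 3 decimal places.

Of 39 sites, 2 differences are transitions and 5 are transversions, so P = 2/39 ≈ 0.051282 and Q = 5/39 ≈ 0.128205.
Under the Kimura two-parameter model, d = −½ ln(1 − 2P − Q) − ¼ ln(1 − 2Q).
1 − 2P − Q = 0.769231, giving −½ ln(0.769231) = 0.131182.
1 − 2Q = 0.74359, giving −¼ ln(0.74359) = 0.074066.
d = 0.131182 + 0.074066 = 0.205248.

0.205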